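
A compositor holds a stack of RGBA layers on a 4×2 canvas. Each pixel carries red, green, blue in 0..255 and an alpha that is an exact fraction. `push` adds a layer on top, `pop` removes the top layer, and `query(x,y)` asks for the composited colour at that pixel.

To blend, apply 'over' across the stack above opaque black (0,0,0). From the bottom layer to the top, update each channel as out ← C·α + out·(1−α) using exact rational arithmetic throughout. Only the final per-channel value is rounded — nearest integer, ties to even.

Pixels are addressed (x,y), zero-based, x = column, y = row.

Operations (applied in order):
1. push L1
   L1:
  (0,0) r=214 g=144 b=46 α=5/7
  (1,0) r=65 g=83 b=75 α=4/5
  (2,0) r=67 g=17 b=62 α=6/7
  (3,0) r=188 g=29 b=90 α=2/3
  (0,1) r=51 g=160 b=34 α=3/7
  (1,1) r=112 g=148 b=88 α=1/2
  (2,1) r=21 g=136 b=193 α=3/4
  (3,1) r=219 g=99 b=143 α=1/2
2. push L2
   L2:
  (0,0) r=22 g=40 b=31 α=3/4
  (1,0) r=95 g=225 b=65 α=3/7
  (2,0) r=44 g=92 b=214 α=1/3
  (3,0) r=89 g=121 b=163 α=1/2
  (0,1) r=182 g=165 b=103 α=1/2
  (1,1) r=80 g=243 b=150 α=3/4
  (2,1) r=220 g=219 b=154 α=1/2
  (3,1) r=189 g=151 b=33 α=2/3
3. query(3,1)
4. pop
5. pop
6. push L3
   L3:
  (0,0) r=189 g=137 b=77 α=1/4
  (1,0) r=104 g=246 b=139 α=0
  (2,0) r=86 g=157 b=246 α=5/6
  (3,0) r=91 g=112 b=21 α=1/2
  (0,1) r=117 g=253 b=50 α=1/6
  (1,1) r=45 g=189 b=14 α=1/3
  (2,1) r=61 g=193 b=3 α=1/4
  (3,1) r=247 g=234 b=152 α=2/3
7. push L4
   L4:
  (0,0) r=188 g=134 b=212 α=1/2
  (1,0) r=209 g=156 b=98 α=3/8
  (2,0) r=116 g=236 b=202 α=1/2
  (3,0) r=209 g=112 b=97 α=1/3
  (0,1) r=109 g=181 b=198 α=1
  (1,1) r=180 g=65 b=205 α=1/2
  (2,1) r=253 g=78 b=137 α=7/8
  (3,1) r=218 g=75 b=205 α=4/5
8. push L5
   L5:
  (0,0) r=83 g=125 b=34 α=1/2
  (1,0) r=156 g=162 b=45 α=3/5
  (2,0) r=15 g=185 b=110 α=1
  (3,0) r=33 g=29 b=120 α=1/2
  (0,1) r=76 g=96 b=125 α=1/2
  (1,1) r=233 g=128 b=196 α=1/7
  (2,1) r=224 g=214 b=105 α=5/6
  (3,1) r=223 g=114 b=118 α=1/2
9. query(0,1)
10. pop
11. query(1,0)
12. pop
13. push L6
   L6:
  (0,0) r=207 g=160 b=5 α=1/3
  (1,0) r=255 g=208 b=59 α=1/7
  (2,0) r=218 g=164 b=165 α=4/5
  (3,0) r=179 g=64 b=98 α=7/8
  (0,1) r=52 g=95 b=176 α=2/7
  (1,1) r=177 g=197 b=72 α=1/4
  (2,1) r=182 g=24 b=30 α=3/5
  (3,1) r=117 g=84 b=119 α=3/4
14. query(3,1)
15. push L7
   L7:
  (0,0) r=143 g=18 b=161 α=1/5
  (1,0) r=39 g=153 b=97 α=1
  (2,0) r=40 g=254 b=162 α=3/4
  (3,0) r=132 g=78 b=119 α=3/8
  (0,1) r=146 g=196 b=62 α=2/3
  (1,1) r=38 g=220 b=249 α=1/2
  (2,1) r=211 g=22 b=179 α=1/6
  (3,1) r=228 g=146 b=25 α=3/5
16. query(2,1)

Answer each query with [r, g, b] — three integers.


at x=3,y=1 over L1,L2:
+L1 (α=1/2) → [219/2, 99/2, 143/2]
+L2 (α=2/3) → [325/2, 703/6, 275/6]
→ [162, 117, 46]

at x=0,y=1 over L3,L4,L5:
+L3 (α=1/6) → [39/2, 253/6, 25/3]
+L4 (α=1) → [109, 181, 198]
+L5 (α=1/2) → [185/2, 277/2, 323/2]
→ [92, 138, 162]

query (1,0) [L3,L4] — begin 0,0,0
after L3 α=0: [0, 0, 0]
after L4 α=3/8: [627/8, 117/2, 147/4]
→ [78, 58, 37]

(3,1) stack=L3,L6; from [0,0,0]:
L3 α=2/3: [494/3, 156, 304/3]
L6 α=3/4: [1547/12, 102, 1375/12]
= [129, 102, 115]

(2,1) stack=L3,L6,L7; from [0,0,0]:
+L3 (α=1/4) → [61/4, 193/4, 3/4]
+L6 (α=3/5) → [1153/10, 337/10, 183/10]
+L7 (α=1/6) → [525/4, 127/4, 541/12]
→ [131, 32, 45]


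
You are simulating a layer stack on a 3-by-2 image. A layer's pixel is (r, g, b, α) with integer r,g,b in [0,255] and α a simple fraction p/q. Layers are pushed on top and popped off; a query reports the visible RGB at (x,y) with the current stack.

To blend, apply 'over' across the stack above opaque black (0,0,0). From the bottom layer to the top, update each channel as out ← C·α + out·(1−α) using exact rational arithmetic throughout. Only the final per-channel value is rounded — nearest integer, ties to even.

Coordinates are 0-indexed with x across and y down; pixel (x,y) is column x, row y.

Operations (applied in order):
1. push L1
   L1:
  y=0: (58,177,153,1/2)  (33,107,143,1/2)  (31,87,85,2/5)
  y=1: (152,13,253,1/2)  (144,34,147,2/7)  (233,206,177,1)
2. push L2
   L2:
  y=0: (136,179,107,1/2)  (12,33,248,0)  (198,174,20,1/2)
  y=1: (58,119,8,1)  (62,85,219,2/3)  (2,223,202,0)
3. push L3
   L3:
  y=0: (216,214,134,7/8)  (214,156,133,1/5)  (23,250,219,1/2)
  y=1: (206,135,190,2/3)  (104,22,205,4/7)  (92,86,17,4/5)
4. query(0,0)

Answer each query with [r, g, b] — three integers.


query (0,0) [L1,L2,L3] — begin 0,0,0
+L1 (α=1/2) → [29, 177/2, 153/2]
+L2 (α=1/2) → [165/2, 535/4, 367/4]
+L3 (α=7/8) → [3189/16, 6527/32, 4119/32]
→ [199, 204, 129]


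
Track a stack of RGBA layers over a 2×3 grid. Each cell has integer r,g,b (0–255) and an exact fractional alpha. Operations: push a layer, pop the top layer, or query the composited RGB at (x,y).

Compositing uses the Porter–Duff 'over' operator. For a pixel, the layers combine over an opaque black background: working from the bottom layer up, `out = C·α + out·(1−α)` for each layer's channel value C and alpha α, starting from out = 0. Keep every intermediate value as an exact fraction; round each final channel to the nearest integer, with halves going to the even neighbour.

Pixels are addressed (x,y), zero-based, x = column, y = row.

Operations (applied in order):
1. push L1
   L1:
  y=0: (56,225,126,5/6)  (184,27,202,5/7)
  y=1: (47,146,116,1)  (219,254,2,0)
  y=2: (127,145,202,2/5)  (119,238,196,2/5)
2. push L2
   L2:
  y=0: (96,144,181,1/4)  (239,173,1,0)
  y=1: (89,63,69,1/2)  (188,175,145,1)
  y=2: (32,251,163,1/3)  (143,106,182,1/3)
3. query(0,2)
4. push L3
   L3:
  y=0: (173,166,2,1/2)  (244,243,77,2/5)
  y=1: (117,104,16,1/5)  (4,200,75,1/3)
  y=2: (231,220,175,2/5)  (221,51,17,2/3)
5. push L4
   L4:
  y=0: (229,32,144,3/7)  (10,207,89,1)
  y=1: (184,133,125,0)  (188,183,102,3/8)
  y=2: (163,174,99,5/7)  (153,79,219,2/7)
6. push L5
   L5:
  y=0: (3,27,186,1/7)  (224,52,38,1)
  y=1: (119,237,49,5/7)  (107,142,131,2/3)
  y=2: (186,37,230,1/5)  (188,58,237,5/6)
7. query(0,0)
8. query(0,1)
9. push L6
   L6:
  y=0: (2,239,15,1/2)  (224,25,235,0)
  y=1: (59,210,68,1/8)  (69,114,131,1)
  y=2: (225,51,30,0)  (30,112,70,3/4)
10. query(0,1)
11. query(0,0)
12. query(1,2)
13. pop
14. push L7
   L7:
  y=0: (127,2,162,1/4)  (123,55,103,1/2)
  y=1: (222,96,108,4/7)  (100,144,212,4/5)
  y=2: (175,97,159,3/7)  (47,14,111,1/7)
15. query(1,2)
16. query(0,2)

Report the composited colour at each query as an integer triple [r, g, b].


(0,2) stack=L1,L2; from [0,0,0]:
after L1 α=2/5: [254/5, 58, 404/5]
after L2 α=1/3: [668/15, 367/3, 541/5]
→ [45, 122, 108]

at x=0,y=0 over L1,L2,L3,L4,L5:
L1 α=5/6: [140/3, 375/2, 105]
L2 α=1/4: [59, 1413/8, 124]
L3 α=1/2: [116, 2741/16, 63]
L4 α=3/7: [1151/7, 3125/28, 684/7]
L5 α=1/7: [6927/49, 9753/98, 5406/49]
= [141, 100, 110]

at x=0,y=1 over L1,L2,L3,L4,L5:
after L1 α=1: [47, 146, 116]
after L2 α=1/2: [68, 209/2, 185/2]
after L3 α=1/5: [389/5, 522/5, 386/5]
after L4 α=0: [389/5, 522/5, 386/5]
after L5 α=5/7: [3753/35, 6969/35, 1997/35]
= [107, 199, 57]

query (0,1) [L1,L2,L3,L4,L5,L6] — begin 0,0,0
+L1 (α=1) → [47, 146, 116]
+L2 (α=1/2) → [68, 209/2, 185/2]
+L3 (α=1/5) → [389/5, 522/5, 386/5]
+L4 (α=0) → [389/5, 522/5, 386/5]
+L5 (α=5/7) → [3753/35, 6969/35, 1997/35]
+L6 (α=1/8) → [506/5, 8019/40, 2337/40]
→ [101, 200, 58]

(0,0) stack=L1,L2,L3,L4,L5,L6; from [0,0,0]:
L1 α=5/6: [140/3, 375/2, 105]
L2 α=1/4: [59, 1413/8, 124]
L3 α=1/2: [116, 2741/16, 63]
L4 α=3/7: [1151/7, 3125/28, 684/7]
L5 α=1/7: [6927/49, 9753/98, 5406/49]
L6 α=1/2: [7025/98, 33175/196, 6141/98]
= [72, 169, 63]

query (1,2) [L1,L2,L3,L4,L5,L6] — begin 0,0,0
after L1 α=2/5: [238/5, 476/5, 392/5]
after L2 α=1/3: [397/5, 494/5, 1694/15]
after L3 α=2/3: [869/5, 1004/15, 2204/45]
after L4 α=2/7: [1175/7, 1478/21, 878/9]
after L5 α=5/6: [2585/14, 3784/63, 11543/54]
after L6 α=3/4: [3845/56, 6238/63, 22883/216]
rounded: [69, 99, 106]

query (1,2) [L1,L2,L3,L4,L5,L7] — begin 0,0,0
after L1 α=2/5: [238/5, 476/5, 392/5]
after L2 α=1/3: [397/5, 494/5, 1694/15]
after L3 α=2/3: [869/5, 1004/15, 2204/45]
after L4 α=2/7: [1175/7, 1478/21, 878/9]
after L5 α=5/6: [2585/14, 3784/63, 11543/54]
after L7 α=1/7: [8084/49, 7862/147, 12542/63]
rounded: [165, 53, 199]

at x=0,y=2 over L1,L2,L3,L4,L5,L7:
+L1 (α=2/5) → [254/5, 58, 404/5]
+L2 (α=1/3) → [668/15, 367/3, 541/5]
+L3 (α=2/5) → [2978/25, 807/5, 3373/25]
+L4 (α=5/7) → [26331/175, 852/5, 19121/175]
+L5 (α=1/5) → [137874/875, 3593/25, 116734/875]
+L7 (α=3/7) → [1010871/6125, 21647/175, 884311/6125]
rounded: [165, 124, 144]


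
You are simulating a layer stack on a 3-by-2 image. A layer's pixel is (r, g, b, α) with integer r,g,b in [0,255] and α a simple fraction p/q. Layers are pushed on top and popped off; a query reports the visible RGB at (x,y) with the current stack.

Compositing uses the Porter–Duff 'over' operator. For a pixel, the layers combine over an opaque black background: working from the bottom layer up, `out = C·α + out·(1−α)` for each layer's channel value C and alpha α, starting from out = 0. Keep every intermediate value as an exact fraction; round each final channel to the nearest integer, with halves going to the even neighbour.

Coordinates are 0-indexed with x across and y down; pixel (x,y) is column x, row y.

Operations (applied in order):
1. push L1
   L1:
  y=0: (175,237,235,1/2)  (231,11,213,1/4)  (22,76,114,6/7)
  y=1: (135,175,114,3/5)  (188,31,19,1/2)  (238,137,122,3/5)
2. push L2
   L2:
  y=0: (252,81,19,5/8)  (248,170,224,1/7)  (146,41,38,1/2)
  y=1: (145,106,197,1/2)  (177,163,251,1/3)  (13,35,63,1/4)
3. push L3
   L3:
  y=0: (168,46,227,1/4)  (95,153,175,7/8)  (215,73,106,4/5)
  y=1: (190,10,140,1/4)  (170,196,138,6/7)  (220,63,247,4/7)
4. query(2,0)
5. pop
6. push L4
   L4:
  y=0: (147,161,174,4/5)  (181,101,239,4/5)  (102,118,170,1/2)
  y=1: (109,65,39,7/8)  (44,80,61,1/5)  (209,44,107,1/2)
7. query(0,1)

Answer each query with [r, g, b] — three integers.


query (2,0) [L1,L2,L3] — begin 0,0,0
after L1 α=6/7: [132/7, 456/7, 684/7]
after L2 α=1/2: [577/7, 743/14, 475/7]
after L3 α=4/5: [6597/35, 4831/70, 3443/35]
rounded: [188, 69, 98]

at x=0,y=1 over L1,L2,L4:
after L1 α=3/5: [81, 105, 342/5]
after L2 α=1/2: [113, 211/2, 1327/10]
after L4 α=7/8: [219/2, 1121/16, 4057/80]
= [110, 70, 51]


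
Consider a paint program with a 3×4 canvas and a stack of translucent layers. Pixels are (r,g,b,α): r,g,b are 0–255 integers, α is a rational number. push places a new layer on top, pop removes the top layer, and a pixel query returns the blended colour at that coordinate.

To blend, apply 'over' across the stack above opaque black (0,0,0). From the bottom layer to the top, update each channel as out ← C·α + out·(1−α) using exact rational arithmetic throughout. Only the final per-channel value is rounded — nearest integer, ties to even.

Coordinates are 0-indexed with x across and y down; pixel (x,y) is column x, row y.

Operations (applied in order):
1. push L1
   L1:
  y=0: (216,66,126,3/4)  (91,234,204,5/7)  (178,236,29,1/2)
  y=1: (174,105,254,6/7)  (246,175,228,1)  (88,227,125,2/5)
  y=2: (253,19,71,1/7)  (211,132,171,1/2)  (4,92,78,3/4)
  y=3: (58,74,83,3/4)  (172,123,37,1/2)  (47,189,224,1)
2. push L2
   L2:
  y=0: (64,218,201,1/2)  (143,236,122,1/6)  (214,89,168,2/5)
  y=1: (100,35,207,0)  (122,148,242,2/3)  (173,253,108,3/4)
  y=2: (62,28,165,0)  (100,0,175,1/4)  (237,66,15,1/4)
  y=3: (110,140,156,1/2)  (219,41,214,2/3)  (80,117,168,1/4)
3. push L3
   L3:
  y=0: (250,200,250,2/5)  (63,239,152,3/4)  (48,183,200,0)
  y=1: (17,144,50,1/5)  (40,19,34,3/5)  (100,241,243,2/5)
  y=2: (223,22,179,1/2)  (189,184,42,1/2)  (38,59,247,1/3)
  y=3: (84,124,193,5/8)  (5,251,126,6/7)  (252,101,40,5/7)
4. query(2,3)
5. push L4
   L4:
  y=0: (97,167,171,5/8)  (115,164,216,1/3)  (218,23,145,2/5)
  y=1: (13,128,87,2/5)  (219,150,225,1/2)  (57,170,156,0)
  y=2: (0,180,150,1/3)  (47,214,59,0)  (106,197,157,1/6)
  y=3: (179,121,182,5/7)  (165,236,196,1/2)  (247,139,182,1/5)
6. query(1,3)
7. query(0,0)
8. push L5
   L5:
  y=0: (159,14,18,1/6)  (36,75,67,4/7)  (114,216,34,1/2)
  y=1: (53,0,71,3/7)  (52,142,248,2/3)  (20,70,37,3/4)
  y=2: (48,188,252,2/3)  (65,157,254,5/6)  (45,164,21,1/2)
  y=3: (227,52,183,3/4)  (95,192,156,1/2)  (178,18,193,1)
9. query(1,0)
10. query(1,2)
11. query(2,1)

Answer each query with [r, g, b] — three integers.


at x=2,y=3 over L1,L2,L3:
+L1 (α=1) → [47, 189, 224]
+L2 (α=1/4) → [221/4, 171, 210]
+L3 (α=5/7) → [2741/14, 121, 620/7]
→ [196, 121, 89]

query (1,3) [L1,L2,L3,L4] — begin 0,0,0
+L1 (α=1/2) → [86, 123/2, 37/2]
+L2 (α=2/3) → [524/3, 287/6, 893/6]
+L3 (α=6/7) → [614/21, 9323/42, 5429/42]
+L4 (α=1/2) → [4079/42, 19235/84, 13661/84]
→ [97, 229, 163]

(0,0) stack=L1,L2,L3,L4; from [0,0,0]:
after L1 α=3/4: [162, 99/2, 189/2]
after L2 α=1/2: [113, 535/4, 591/4]
after L3 α=2/5: [839/5, 641/4, 3773/20]
after L4 α=5/8: [2471/20, 5263/32, 28419/160]
→ [124, 164, 178]

query (1,0) [L1,L2,L3,L4,L5] — begin 0,0,0
after L1 α=5/7: [65, 1170/7, 1020/7]
after L2 α=1/6: [78, 3751/21, 2977/21]
after L3 α=3/4: [267/4, 4702/21, 12553/84]
after L4 α=1/3: [497/6, 12848/63, 21625/126]
after L5 α=4/7: [785/14, 19148/147, 32881/294]
rounded: [56, 130, 112]

(1,2) stack=L1,L2,L3,L4,L5; from [0,0,0]:
after L1 α=1/2: [211/2, 66, 171/2]
after L2 α=1/4: [833/8, 99/2, 863/8]
after L3 α=1/2: [2345/16, 467/4, 1199/16]
after L4 α=0: [2345/16, 467/4, 1199/16]
after L5 α=5/6: [2515/32, 3607/24, 7173/32]
→ [79, 150, 224]

(2,1) stack=L1,L2,L3,L4,L5; from [0,0,0]:
after L1 α=2/5: [176/5, 454/5, 50]
after L2 α=3/4: [2771/20, 4249/20, 187/2]
after L3 α=2/5: [12313/100, 22387/100, 1533/10]
after L4 α=0: [12313/100, 22387/100, 1533/10]
after L5 α=3/4: [18313/400, 43387/400, 2643/40]
→ [46, 108, 66]


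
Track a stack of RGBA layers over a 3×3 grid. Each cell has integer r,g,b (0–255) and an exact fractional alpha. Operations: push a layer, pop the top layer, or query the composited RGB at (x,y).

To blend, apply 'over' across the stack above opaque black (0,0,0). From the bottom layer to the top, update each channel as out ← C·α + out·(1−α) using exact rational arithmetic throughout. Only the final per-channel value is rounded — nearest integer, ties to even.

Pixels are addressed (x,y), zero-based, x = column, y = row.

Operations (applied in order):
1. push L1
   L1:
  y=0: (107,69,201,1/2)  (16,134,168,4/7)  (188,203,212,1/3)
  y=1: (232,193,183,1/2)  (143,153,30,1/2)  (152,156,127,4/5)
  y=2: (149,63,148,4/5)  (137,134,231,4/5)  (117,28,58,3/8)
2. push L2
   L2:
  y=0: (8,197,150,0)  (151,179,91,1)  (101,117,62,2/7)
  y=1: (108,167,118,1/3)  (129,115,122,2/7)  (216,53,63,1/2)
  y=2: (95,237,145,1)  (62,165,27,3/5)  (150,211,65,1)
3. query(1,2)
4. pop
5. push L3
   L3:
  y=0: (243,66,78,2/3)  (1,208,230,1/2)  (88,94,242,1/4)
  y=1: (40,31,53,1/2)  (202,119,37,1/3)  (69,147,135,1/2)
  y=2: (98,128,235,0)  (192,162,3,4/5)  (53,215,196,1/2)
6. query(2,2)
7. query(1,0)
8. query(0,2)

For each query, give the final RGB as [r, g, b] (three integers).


query (1,2) [L1,L2] — begin 0,0,0
after L1 α=4/5: [548/5, 536/5, 924/5]
after L2 α=3/5: [2026/25, 3547/25, 2253/25]
rounded: [81, 142, 90]

at x=2,y=2 over L1,L3:
L1 α=3/8: [351/8, 21/2, 87/4]
L3 α=1/2: [775/16, 451/4, 871/8]
→ [48, 113, 109]

query (1,0) [L1,L3] — begin 0,0,0
L1 α=4/7: [64/7, 536/7, 96]
L3 α=1/2: [71/14, 996/7, 163]
rounded: [5, 142, 163]

query (0,2) [L1,L3] — begin 0,0,0
+L1 (α=4/5) → [596/5, 252/5, 592/5]
+L3 (α=0) → [596/5, 252/5, 592/5]
→ [119, 50, 118]


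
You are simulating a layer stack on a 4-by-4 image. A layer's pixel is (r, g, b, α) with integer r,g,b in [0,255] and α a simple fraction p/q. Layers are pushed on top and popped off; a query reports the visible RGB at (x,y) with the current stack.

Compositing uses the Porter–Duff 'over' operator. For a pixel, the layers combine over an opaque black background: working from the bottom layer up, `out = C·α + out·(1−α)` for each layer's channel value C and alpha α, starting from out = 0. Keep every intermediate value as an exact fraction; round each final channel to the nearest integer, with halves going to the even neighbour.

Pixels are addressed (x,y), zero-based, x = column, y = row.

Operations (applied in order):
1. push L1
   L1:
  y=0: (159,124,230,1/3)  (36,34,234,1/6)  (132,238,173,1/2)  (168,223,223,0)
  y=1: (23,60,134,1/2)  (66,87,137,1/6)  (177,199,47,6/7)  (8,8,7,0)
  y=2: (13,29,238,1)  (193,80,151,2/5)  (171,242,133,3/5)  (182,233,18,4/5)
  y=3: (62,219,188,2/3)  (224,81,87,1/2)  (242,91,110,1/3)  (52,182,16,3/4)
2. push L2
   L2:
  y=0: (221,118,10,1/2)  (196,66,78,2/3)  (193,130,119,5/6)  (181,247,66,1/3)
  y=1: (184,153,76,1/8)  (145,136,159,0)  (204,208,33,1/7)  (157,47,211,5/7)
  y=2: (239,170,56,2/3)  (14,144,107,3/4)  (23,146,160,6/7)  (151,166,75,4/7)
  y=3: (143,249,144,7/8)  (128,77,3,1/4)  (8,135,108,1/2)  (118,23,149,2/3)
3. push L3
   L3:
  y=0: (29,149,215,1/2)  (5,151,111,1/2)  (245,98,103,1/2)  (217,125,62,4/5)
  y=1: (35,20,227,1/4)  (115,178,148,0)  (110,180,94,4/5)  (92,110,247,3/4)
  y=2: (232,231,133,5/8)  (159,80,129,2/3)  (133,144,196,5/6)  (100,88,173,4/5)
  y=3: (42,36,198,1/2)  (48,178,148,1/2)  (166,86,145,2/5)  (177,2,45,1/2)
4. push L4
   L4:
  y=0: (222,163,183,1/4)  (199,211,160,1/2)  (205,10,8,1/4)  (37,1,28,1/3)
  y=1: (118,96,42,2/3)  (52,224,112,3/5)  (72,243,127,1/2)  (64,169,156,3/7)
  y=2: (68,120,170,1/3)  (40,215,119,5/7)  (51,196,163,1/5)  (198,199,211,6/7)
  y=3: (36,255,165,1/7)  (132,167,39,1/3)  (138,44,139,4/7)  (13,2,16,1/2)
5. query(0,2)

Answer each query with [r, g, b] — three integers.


(0,2) stack=L1,L2,L3,L4; from [0,0,0]:
after L1 α=1: [13, 29, 238]
after L2 α=2/3: [491/3, 123, 350/3]
after L3 α=5/8: [1651/8, 381/2, 1015/8]
after L4 α=1/3: [641/4, 167, 565/4]
rounded: [160, 167, 141]


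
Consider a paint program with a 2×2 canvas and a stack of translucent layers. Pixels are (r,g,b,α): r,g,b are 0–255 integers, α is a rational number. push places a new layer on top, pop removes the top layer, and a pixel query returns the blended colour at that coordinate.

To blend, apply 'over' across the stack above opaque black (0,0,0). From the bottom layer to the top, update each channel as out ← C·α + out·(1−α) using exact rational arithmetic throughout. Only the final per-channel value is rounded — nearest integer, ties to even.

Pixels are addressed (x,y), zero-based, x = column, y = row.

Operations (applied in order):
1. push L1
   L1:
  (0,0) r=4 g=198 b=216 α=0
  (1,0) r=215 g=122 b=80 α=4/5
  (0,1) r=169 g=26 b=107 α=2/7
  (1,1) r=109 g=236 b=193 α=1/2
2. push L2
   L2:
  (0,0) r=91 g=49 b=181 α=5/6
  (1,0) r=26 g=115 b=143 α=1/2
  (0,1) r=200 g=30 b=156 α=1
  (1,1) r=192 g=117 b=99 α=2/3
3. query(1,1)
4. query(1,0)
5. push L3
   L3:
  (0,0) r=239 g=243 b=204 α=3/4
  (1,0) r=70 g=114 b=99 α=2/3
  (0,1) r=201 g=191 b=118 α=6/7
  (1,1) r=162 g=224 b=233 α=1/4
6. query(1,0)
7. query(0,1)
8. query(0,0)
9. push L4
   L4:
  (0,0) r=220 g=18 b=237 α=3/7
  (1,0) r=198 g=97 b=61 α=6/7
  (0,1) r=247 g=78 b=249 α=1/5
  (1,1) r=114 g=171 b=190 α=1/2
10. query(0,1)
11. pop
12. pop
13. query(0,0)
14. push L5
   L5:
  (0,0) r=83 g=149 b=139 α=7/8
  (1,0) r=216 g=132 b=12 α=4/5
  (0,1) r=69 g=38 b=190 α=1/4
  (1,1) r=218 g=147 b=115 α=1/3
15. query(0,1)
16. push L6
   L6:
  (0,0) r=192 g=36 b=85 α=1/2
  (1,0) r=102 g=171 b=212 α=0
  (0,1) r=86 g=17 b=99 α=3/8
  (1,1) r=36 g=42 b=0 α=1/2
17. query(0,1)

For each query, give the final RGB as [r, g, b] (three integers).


(1,1) stack=L1,L2; from [0,0,0]:
L1 α=1/2: [109/2, 118, 193/2]
L2 α=2/3: [877/6, 352/3, 589/6]
= [146, 117, 98]

(1,0) stack=L1,L2; from [0,0,0]:
L1 α=4/5: [172, 488/5, 64]
L2 α=1/2: [99, 1063/10, 207/2]
= [99, 106, 104]

(1,0) stack=L1,L2,L3; from [0,0,0]:
after L1 α=4/5: [172, 488/5, 64]
after L2 α=1/2: [99, 1063/10, 207/2]
after L3 α=2/3: [239/3, 3343/30, 201/2]
rounded: [80, 111, 100]

(0,1) stack=L1,L2,L3; from [0,0,0]:
L1 α=2/7: [338/7, 52/7, 214/7]
L2 α=1: [200, 30, 156]
L3 α=6/7: [1406/7, 168, 864/7]
rounded: [201, 168, 123]

(0,0) stack=L1,L2,L3; from [0,0,0]:
+L1 (α=0) → [0, 0, 0]
+L2 (α=5/6) → [455/6, 245/6, 905/6]
+L3 (α=3/4) → [4757/24, 4619/24, 4577/24]
→ [198, 192, 191]

at x=0,y=1 over L1,L2,L3,L4:
L1 α=2/7: [338/7, 52/7, 214/7]
L2 α=1: [200, 30, 156]
L3 α=6/7: [1406/7, 168, 864/7]
L4 α=1/5: [7353/35, 150, 5199/35]
→ [210, 150, 149]

(0,0) stack=L1,L2; from [0,0,0]:
after L1 α=0: [0, 0, 0]
after L2 α=5/6: [455/6, 245/6, 905/6]
= [76, 41, 151]

(0,1) stack=L1,L2,L5; from [0,0,0]:
after L1 α=2/7: [338/7, 52/7, 214/7]
after L2 α=1: [200, 30, 156]
after L5 α=1/4: [669/4, 32, 329/2]
= [167, 32, 164]

at x=0,y=1 over L1,L2,L5,L6:
L1 α=2/7: [338/7, 52/7, 214/7]
L2 α=1: [200, 30, 156]
L5 α=1/4: [669/4, 32, 329/2]
L6 α=3/8: [4377/32, 211/8, 2239/16]
= [137, 26, 140]


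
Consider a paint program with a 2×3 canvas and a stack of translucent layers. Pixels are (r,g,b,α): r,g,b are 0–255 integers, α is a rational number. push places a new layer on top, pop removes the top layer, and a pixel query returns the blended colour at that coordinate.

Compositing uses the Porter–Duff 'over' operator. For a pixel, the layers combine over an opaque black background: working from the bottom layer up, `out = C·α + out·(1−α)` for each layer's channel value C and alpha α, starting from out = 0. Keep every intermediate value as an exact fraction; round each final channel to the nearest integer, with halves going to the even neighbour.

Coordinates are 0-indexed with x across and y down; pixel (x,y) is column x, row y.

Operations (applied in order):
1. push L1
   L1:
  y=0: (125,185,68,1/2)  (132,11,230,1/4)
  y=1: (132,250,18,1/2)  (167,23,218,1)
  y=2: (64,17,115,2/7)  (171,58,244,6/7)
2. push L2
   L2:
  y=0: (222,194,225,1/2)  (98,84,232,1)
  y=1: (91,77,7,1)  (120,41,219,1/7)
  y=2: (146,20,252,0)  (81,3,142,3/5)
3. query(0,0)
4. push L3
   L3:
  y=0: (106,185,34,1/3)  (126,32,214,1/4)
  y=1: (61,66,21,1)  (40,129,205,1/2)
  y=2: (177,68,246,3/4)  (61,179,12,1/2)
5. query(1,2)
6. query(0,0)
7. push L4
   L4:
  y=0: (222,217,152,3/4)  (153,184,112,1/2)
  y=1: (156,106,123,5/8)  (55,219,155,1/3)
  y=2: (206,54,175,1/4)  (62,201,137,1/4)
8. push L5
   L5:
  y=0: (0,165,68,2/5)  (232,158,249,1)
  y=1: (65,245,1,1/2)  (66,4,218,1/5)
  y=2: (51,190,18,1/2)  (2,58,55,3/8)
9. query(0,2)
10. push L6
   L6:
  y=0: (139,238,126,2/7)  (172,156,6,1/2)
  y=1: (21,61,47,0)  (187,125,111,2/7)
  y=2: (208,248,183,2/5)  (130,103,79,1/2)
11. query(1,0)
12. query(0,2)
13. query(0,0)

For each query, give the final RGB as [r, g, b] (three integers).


(0,0) stack=L1,L2; from [0,0,0]:
after L1 α=1/2: [125/2, 185/2, 34]
after L2 α=1/2: [569/4, 573/4, 259/2]
rounded: [142, 143, 130]

query (1,2) [L1,L2,L3] — begin 0,0,0
L1 α=6/7: [1026/7, 348/7, 1464/7]
L2 α=3/5: [3753/35, 759/35, 1182/7]
L3 α=1/2: [2944/35, 3512/35, 633/7]
→ [84, 100, 90]

query (0,0) [L1,L2,L3] — begin 0,0,0
+L1 (α=1/2) → [125/2, 185/2, 34]
+L2 (α=1/2) → [569/4, 573/4, 259/2]
+L3 (α=1/3) → [781/6, 943/6, 293/3]
→ [130, 157, 98]

(0,2) stack=L1,L2,L3,L4,L5; from [0,0,0]:
L1 α=2/7: [128/7, 34/7, 230/7]
L2 α=0: [128/7, 34/7, 230/7]
L3 α=3/4: [3845/28, 731/14, 1349/7]
L4 α=1/4: [17303/112, 2949/56, 1318/7]
L5 α=1/2: [23015/224, 13589/112, 722/7]
= [103, 121, 103]

at x=1,y=0 over L1,L2,L3,L4,L5,L6:
after L1 α=1/4: [33, 11/4, 115/2]
after L2 α=1: [98, 84, 232]
after L3 α=1/4: [105, 71, 455/2]
after L4 α=1/2: [129, 255/2, 679/4]
after L5 α=1: [232, 158, 249]
after L6 α=1/2: [202, 157, 255/2]
rounded: [202, 157, 128]

at x=0,y=2 over L1,L2,L3,L4,L5,L6:
L1 α=2/7: [128/7, 34/7, 230/7]
L2 α=0: [128/7, 34/7, 230/7]
L3 α=3/4: [3845/28, 731/14, 1349/7]
L4 α=1/4: [17303/112, 2949/56, 1318/7]
L5 α=1/2: [23015/224, 13589/112, 722/7]
L6 α=2/5: [162229/1120, 96319/560, 4728/35]
rounded: [145, 172, 135]

(0,0) stack=L1,L2,L3,L4,L5,L6; from [0,0,0]:
L1 α=1/2: [125/2, 185/2, 34]
L2 α=1/2: [569/4, 573/4, 259/2]
L3 α=1/3: [781/6, 943/6, 293/3]
L4 α=3/4: [4777/24, 4849/24, 1661/12]
L5 α=2/5: [4777/40, 7489/40, 441/4]
L6 α=2/7: [7001/56, 11297/56, 459/4]
rounded: [125, 202, 115]


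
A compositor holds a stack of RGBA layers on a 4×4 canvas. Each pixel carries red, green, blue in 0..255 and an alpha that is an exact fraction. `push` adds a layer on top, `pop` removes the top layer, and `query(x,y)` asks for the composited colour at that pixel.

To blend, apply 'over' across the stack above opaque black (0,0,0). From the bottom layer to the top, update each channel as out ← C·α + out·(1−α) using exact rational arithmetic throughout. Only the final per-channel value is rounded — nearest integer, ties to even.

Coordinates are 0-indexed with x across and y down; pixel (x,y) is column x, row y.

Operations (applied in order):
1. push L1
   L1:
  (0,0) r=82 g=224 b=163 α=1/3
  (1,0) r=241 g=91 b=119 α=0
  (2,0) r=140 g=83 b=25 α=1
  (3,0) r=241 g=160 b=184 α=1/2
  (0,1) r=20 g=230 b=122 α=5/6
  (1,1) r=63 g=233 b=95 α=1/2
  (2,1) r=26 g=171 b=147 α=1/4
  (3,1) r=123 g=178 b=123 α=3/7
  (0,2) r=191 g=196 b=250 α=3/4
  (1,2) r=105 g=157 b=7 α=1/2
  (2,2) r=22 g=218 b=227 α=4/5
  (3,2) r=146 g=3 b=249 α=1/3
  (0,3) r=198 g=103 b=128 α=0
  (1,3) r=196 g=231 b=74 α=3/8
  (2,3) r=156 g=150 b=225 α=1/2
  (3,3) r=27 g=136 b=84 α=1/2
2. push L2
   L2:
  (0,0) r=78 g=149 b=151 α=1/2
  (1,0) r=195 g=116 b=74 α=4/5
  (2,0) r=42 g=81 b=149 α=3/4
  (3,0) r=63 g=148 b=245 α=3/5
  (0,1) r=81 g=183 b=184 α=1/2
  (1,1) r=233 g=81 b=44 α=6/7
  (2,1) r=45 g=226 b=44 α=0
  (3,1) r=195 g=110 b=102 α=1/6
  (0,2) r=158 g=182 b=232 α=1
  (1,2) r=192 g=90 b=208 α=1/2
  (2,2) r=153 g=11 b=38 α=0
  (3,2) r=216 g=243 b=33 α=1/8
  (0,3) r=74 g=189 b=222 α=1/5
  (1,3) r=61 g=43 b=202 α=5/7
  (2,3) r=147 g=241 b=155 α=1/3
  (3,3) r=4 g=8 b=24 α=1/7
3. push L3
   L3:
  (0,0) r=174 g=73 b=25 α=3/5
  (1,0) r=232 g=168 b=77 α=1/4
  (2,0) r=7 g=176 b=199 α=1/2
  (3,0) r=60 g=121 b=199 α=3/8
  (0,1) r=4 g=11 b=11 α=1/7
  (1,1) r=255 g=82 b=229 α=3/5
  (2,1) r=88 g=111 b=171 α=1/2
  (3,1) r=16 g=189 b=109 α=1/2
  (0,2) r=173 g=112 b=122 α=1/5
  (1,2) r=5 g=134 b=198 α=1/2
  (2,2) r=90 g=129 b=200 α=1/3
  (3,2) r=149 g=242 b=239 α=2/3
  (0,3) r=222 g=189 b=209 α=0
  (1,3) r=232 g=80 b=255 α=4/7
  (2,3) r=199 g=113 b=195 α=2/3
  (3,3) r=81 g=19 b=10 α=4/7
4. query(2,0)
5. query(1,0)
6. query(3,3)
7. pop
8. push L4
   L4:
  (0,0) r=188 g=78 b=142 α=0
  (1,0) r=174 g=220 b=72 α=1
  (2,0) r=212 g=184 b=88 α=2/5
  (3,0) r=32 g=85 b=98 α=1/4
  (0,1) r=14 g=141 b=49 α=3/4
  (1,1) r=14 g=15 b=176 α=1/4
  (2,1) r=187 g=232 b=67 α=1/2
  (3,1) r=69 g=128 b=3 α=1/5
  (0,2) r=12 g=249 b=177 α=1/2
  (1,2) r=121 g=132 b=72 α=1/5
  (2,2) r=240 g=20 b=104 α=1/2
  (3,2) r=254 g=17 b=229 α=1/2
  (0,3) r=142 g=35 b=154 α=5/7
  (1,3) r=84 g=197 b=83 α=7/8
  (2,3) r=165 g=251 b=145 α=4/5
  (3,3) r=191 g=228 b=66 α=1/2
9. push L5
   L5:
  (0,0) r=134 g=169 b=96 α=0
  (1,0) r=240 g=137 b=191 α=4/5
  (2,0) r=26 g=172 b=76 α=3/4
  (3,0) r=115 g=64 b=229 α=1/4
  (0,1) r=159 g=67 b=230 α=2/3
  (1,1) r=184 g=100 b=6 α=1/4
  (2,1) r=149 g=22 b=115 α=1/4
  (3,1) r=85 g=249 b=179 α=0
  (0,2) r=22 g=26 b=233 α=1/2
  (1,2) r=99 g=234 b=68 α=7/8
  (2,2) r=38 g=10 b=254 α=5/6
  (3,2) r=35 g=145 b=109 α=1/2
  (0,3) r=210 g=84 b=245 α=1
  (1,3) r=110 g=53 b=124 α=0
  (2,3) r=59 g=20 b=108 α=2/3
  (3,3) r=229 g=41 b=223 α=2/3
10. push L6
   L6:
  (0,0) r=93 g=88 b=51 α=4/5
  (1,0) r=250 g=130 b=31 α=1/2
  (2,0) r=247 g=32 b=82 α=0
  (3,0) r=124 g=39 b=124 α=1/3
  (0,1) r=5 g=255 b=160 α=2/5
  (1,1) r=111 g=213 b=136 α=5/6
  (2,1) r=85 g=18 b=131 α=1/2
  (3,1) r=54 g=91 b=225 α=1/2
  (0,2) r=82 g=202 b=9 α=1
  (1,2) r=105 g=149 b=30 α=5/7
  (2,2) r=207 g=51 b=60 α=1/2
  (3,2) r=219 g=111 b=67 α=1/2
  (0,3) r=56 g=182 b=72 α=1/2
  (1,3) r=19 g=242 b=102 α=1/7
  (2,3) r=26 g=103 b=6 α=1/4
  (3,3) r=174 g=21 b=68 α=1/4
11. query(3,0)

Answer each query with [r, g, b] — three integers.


query (2,0) [L1,L2,L3] — begin 0,0,0
+L1 (α=1) → [140, 83, 25]
+L2 (α=3/4) → [133/2, 163/2, 118]
+L3 (α=1/2) → [147/4, 515/4, 317/2]
rounded: [37, 129, 158]

(1,0) stack=L1,L2,L3; from [0,0,0]:
+L1 (α=0) → [0, 0, 0]
+L2 (α=4/5) → [156, 464/5, 296/5]
+L3 (α=1/4) → [175, 558/5, 1273/20]
= [175, 112, 64]

query (3,3) [L1,L2,L3] — begin 0,0,0
L1 α=1/2: [27/2, 68, 42]
L2 α=1/7: [85/7, 416/7, 276/7]
L3 α=4/7: [2523/49, 1780/49, 1108/49]
= [51, 36, 23]

at x=3,y=0 over L1,L2,L4,L5,L6:
after L1 α=1/2: [241/2, 80, 92]
after L2 α=3/5: [86, 604/5, 919/5]
after L4 α=1/4: [145/2, 2237/20, 3247/20]
after L5 α=1/4: [665/8, 7991/80, 14321/80]
after L6 α=1/3: [387/4, 9551/120, 6427/40]
→ [97, 80, 161]


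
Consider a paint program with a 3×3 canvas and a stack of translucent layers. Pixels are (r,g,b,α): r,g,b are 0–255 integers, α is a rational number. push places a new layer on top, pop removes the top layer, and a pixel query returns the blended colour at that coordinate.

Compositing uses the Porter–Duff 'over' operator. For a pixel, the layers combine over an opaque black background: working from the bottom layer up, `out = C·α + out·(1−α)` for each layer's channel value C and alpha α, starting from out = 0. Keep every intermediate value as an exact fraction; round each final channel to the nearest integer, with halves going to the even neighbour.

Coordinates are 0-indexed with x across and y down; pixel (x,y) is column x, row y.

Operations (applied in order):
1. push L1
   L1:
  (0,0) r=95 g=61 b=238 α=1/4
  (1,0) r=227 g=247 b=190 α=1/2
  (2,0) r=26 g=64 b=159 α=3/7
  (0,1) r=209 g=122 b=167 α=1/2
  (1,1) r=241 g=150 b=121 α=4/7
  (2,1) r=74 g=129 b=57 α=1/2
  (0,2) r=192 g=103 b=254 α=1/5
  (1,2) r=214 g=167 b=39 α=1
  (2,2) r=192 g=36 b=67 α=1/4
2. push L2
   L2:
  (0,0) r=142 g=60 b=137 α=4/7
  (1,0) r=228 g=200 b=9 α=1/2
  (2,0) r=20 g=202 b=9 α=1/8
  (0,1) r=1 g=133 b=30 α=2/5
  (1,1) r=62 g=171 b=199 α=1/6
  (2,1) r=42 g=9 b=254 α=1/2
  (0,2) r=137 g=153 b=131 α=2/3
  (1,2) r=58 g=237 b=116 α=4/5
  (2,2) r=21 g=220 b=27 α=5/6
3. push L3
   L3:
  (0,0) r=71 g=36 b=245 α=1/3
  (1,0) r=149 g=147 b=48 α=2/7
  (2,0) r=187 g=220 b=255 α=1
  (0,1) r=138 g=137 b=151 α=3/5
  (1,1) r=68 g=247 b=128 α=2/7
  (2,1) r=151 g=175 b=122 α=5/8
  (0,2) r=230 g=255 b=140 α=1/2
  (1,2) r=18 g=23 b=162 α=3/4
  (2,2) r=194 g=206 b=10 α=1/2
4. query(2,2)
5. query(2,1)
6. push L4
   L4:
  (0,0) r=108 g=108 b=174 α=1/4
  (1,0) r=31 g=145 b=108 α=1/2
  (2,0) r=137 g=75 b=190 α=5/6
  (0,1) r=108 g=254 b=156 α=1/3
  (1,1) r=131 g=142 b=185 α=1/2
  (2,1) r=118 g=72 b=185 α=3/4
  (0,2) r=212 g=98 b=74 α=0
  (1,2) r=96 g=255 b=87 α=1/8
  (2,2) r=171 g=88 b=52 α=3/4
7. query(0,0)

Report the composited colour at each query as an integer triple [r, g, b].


query (2,2) [L1,L2,L3] — begin 0,0,0
after L1 α=1/4: [48, 9, 67/4]
after L2 α=5/6: [51/2, 1109/6, 607/24]
after L3 α=1/2: [439/4, 2345/12, 847/48]
rounded: [110, 195, 18]

at x=2,y=1 over L1,L2,L3:
+L1 (α=1/2) → [37, 129/2, 57/2]
+L2 (α=1/2) → [79/2, 147/4, 565/4]
+L3 (α=5/8) → [1747/16, 3941/32, 4135/32]
→ [109, 123, 129]

at x=0,y=0 over L1,L2,L3,L4:
after L1 α=1/4: [95/4, 61/4, 119/2]
after L2 α=4/7: [2557/28, 1143/28, 1453/14]
after L3 α=1/3: [3551/42, 549/14, 1056/7]
after L4 α=1/4: [5063/56, 3159/56, 2193/14]
rounded: [90, 56, 157]


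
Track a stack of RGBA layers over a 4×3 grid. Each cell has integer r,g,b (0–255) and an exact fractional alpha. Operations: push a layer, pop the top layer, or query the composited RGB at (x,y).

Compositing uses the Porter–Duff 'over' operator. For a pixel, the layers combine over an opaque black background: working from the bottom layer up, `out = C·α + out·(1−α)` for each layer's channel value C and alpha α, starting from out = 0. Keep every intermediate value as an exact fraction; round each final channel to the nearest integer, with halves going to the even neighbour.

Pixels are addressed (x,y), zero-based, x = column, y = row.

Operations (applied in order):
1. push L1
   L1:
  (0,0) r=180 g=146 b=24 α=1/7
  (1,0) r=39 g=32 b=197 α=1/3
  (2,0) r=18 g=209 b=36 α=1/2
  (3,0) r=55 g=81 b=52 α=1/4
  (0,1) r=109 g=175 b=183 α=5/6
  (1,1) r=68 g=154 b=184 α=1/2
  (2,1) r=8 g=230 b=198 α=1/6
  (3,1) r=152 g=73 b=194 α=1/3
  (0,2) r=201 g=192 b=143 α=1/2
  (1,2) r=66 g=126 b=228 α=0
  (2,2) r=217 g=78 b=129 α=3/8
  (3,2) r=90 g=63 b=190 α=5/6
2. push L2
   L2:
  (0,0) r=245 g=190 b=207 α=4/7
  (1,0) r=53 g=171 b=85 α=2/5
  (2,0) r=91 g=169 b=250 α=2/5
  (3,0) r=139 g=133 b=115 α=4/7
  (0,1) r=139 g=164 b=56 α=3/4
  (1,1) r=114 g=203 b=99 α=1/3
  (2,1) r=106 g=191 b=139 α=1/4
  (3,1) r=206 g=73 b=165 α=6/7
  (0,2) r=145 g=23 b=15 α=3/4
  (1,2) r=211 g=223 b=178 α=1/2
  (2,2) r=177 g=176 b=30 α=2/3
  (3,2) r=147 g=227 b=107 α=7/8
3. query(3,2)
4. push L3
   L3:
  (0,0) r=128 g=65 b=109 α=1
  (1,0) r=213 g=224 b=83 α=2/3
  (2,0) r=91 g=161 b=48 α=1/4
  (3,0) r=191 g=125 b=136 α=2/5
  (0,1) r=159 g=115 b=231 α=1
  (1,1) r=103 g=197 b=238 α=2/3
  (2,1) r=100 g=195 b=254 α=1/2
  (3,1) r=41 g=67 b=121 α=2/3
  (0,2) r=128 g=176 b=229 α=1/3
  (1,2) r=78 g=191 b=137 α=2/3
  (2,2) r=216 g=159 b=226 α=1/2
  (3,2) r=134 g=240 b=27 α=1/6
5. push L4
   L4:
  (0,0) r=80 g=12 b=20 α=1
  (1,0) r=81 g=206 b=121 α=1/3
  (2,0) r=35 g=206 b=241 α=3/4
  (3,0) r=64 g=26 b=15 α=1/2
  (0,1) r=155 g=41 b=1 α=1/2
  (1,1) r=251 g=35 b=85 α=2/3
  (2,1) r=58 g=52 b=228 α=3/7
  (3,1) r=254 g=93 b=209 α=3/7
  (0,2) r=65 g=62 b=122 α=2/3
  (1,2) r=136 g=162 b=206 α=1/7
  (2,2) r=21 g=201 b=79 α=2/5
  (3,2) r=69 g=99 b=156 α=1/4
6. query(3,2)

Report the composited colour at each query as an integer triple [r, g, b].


at x=3,y=2 over L1,L2:
L1 α=5/6: [75, 105/2, 475/3]
L2 α=7/8: [138, 3283/16, 1361/12]
→ [138, 205, 113]

at x=3,y=2 over L1,L2,L3,L4:
after L1 α=5/6: [75, 105/2, 475/3]
after L2 α=7/8: [138, 3283/16, 1361/12]
after L3 α=1/6: [412/3, 20255/96, 7129/72]
after L4 α=1/4: [481/4, 23423/128, 10873/96]
→ [120, 183, 113]


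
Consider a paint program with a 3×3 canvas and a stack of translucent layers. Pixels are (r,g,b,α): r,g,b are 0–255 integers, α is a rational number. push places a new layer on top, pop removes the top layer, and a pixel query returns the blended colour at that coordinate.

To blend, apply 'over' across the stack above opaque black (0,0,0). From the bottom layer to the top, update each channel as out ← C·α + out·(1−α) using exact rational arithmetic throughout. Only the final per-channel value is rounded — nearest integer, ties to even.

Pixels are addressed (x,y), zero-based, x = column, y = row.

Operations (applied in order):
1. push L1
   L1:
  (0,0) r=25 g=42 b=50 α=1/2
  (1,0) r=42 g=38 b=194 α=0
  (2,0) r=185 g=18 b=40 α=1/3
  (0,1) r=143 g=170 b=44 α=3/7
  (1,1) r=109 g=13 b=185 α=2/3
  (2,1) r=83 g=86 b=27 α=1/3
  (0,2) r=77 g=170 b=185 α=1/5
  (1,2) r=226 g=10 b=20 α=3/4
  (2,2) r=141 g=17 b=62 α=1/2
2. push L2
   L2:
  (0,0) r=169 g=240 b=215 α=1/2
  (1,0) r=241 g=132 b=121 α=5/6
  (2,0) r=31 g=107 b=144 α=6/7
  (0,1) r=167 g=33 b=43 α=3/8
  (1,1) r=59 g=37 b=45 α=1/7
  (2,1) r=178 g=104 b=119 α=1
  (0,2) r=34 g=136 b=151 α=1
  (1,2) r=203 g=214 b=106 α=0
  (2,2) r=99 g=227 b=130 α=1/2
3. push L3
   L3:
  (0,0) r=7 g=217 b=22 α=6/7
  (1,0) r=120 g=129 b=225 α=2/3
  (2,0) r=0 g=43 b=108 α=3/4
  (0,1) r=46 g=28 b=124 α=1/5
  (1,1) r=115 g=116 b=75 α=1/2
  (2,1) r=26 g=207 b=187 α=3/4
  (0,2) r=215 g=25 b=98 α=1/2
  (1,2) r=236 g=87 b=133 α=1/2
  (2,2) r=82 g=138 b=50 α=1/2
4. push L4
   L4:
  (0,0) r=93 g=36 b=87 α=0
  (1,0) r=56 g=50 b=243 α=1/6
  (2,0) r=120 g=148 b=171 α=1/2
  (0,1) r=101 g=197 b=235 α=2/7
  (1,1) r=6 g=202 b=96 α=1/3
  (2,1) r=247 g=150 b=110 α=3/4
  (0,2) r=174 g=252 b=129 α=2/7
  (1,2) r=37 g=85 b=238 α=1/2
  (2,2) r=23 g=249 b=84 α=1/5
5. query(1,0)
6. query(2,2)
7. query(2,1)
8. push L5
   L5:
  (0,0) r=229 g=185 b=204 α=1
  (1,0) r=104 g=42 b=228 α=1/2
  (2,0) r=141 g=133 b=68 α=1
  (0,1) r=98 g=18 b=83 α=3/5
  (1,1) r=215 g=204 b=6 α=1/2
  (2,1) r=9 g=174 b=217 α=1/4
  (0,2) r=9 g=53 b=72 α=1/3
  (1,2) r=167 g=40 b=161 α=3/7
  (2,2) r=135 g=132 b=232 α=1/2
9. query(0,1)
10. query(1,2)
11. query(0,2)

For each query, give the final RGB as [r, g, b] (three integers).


(1,0) stack=L1,L2,L3,L4; from [0,0,0]:
L1 α=0: [0, 0, 0]
L2 α=5/6: [1205/6, 110, 605/6]
L3 α=2/3: [2645/18, 368/3, 3305/18]
L4 α=1/6: [14233/108, 995/9, 20899/108]
= [132, 111, 194]

query (2,2) [L1,L2,L3,L4] — begin 0,0,0
L1 α=1/2: [141/2, 17/2, 31]
L2 α=1/2: [339/4, 471/4, 161/2]
L3 α=1/2: [667/8, 1023/8, 261/4]
L4 α=1/5: [713/10, 1521/10, 69]
= [71, 152, 69]

(2,1) stack=L1,L2,L3,L4; from [0,0,0]:
after L1 α=1/3: [83/3, 86/3, 9]
after L2 α=1: [178, 104, 119]
after L3 α=3/4: [64, 725/4, 170]
after L4 α=3/4: [805/4, 2525/16, 125]
→ [201, 158, 125]

query (0,1) [L1,L2,L3,L4,L5] — begin 0,0,0
L1 α=3/7: [429/7, 510/7, 132/7]
L2 α=3/8: [1413/14, 3243/56, 1563/56]
L3 α=1/5: [3148/35, 727/14, 3299/70]
L4 α=2/7: [4562/49, 9151/98, 9879/98]
L5 α=3/5: [4706/49, 11797/245, 4416/49]
rounded: [96, 48, 90]

at x=1,y=2 over L1,L2,L3,L4,L5:
+L1 (α=3/4) → [339/2, 15/2, 15]
+L2 (α=0) → [339/2, 15/2, 15]
+L3 (α=1/2) → [811/4, 189/4, 74]
+L4 (α=1/2) → [959/8, 529/8, 156]
+L5 (α=3/7) → [1961/14, 769/14, 1107/7]
→ [140, 55, 158]

(0,2) stack=L1,L2,L3,L4,L5; from [0,0,0]:
+L1 (α=1/5) → [77/5, 34, 37]
+L2 (α=1) → [34, 136, 151]
+L3 (α=1/2) → [249/2, 161/2, 249/2]
+L4 (α=2/7) → [1941/14, 259/2, 1761/14]
+L5 (α=1/3) → [668/7, 104, 755/7]
= [95, 104, 108]


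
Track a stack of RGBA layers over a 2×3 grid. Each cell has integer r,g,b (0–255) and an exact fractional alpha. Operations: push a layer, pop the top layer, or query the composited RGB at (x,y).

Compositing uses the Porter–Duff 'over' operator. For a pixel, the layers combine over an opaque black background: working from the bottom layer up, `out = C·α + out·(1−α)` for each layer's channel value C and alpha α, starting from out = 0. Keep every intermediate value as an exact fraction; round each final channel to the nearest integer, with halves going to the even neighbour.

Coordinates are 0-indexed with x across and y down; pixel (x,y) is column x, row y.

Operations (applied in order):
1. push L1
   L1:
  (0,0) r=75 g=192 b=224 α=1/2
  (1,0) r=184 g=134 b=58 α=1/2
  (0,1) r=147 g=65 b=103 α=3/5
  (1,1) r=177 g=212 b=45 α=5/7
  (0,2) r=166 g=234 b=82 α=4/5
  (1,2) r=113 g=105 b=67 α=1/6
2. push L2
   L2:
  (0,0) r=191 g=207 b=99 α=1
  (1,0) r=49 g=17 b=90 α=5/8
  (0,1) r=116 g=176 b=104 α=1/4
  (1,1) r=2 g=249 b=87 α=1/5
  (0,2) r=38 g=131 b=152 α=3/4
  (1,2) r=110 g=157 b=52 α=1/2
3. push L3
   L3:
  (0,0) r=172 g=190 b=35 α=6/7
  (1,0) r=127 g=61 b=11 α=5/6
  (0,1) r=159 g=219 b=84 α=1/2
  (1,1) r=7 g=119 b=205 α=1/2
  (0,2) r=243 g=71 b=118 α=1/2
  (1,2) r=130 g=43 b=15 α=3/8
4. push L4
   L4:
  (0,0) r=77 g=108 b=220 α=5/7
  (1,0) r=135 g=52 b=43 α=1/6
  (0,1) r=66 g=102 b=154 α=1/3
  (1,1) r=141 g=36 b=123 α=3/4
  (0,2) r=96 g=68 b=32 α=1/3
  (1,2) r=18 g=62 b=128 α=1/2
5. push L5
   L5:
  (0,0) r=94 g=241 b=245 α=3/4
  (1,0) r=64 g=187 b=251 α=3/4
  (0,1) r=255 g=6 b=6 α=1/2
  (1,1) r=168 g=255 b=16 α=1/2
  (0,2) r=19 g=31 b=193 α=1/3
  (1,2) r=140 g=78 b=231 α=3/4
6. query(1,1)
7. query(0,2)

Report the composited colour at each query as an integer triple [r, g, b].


at x=1,y=1 over L1,L2,L3,L4,L5:
+L1 (α=5/7) → [885/7, 1060/7, 225/7]
+L2 (α=1/5) → [3554/35, 5983/35, 1509/35]
+L3 (α=1/2) → [3799/70, 5074/35, 4342/35]
+L4 (α=3/4) → [33409/280, 4427/70, 17257/140]
+L5 (α=1/2) → [80449/560, 22277/140, 19497/280]
= [144, 159, 70]

query (0,2) [L1,L2,L3,L4,L5] — begin 0,0,0
L1 α=4/5: [664/5, 936/5, 328/5]
L2 α=3/4: [617/10, 2901/20, 652/5]
L3 α=1/2: [3047/20, 4321/40, 621/5]
L4 α=1/3: [4007/30, 5681/60, 1402/15]
L5 α=1/3: [4292/45, 6611/90, 5699/45]
→ [95, 73, 127]


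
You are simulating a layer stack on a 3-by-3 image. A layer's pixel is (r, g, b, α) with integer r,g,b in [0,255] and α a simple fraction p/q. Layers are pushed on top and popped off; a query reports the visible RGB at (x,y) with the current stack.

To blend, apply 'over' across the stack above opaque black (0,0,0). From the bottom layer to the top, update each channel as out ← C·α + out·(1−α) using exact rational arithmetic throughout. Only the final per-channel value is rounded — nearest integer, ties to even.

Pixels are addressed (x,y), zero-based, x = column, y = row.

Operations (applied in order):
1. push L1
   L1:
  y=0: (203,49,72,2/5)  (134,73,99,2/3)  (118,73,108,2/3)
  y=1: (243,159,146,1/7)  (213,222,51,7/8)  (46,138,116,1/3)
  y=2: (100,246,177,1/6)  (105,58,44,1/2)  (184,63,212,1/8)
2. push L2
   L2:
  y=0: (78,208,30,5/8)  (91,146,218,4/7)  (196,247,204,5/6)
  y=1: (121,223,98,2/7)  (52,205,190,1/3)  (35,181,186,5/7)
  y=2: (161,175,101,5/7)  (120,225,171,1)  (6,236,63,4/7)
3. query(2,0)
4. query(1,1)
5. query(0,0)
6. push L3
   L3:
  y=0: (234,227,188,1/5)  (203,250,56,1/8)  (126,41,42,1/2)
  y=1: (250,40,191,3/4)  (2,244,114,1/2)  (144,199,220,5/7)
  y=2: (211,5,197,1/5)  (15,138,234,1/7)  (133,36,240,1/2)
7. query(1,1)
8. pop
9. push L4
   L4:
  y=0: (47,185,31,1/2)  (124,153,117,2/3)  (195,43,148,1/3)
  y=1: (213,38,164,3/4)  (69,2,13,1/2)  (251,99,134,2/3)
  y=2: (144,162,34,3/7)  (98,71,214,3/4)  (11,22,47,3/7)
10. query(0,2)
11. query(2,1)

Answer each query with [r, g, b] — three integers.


at x=2,y=0 over L1,L2:
L1 α=2/3: [236/3, 146/3, 72]
L2 α=5/6: [1588/9, 3851/18, 182]
rounded: [176, 214, 182]

query (1,1) [L1,L2] — begin 0,0,0
after L1 α=7/8: [1491/8, 777/4, 357/8]
after L2 α=1/3: [1699/12, 1187/6, 1117/12]
= [142, 198, 93]

query (0,0) [L1,L2] — begin 0,0,0
+L1 (α=2/5) → [406/5, 98/5, 144/5]
+L2 (α=5/8) → [396/5, 2747/20, 591/20]
rounded: [79, 137, 30]

(1,1) stack=L1,L2,L3; from [0,0,0]:
L1 α=7/8: [1491/8, 777/4, 357/8]
L2 α=1/3: [1699/12, 1187/6, 1117/12]
L3 α=1/2: [1723/24, 2651/12, 2485/24]
= [72, 221, 104]

(0,2) stack=L1,L2,L4; from [0,0,0]:
L1 α=1/6: [50/3, 41, 59/2]
L2 α=5/7: [2515/21, 957/7, 564/7]
L4 α=3/7: [19132/147, 7230/49, 2970/49]
= [130, 148, 61]

(2,1) stack=L1,L2,L4; from [0,0,0]:
+L1 (α=1/3) → [46/3, 46, 116/3]
+L2 (α=5/7) → [617/21, 997/7, 3022/21]
+L4 (α=2/3) → [11159/63, 2383/21, 8650/63]
= [177, 113, 137]
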